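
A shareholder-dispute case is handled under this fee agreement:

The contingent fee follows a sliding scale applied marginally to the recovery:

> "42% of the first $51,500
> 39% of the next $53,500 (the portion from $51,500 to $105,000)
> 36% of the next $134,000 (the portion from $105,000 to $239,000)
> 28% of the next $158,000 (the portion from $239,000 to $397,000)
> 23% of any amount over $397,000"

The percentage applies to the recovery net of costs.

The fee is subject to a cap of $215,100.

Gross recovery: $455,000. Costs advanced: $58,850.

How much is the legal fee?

Fee base (net of costs): $455,000 − $58,850 = $396,150
First $51,500 at 42% = $21,630.00
Next $53,500 at 39% = $20,865.00
Next $134,000 at 36% = $48,240.00
Remaining $157,150 at 28% = $44,002.00
Fee: $21,630.00 + $20,865.00 + $48,240.00 + $44,002.00 = $134,737.00
$134,737.00 is under the $215,100 cap.

$134,737.00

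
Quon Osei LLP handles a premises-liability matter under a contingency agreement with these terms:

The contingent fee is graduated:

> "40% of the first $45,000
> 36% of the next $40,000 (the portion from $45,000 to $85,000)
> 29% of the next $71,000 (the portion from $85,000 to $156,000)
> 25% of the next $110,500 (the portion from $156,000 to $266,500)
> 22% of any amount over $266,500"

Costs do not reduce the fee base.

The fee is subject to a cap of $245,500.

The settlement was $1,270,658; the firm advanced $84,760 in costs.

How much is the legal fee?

$245,500.00

Fee base is the gross recovery, $1,270,658; costs are reimbursed separately.
First $45,000 at 40% = $18,000.00
Next $40,000 at 36% = $14,400.00
Next $71,000 at 29% = $20,590.00
Next $110,500 at 25% = $27,625.00
Remaining $1,004,158 at 22% = $220,914.76
Fee: $18,000.00 + $14,400.00 + $20,590.00 + $27,625.00 + $220,914.76 = $301,529.76
$301,529.76 exceeds the $245,500 cap, so the fee is capped at $245,500.00.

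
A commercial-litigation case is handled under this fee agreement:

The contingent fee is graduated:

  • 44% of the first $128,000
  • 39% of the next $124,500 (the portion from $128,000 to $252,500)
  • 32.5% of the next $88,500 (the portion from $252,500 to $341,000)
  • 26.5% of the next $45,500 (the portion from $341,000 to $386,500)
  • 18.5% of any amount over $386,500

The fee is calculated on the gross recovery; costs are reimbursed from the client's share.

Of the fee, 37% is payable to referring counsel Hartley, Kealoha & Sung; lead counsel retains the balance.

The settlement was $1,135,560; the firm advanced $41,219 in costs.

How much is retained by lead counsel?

Fee base is the gross recovery, $1,135,560; costs are reimbursed separately.
First $128,000 at 44% = $56,320.00
Next $124,500 at 39% = $48,555.00
Next $88,500 at 32.5% = $28,762.50
Next $45,500 at 26.5% = $12,057.50
Remaining $749,060 at 18.5% = $138,576.10
Fee: $56,320.00 + $48,555.00 + $28,762.50 + $12,057.50 + $138,576.10 = $284,271.10
Referral share: 37% of $284,271.10 = $105,180.31; lead counsel retains $284,271.10 − $105,180.31 = $179,090.79.

$179,090.79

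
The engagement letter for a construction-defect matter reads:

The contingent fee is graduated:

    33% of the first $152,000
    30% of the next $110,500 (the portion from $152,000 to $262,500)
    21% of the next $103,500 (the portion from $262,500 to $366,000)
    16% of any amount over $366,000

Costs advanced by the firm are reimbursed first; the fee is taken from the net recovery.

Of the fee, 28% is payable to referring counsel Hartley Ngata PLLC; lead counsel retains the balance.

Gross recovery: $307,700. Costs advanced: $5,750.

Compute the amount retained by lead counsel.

$65,948.04

Fee base (net of costs): $307,700 − $5,750 = $301,950
First $152,000 at 33% = $50,160.00
Next $110,500 at 30% = $33,150.00
Remaining $39,450 at 21% = $8,284.50
Fee: $50,160.00 + $33,150.00 + $8,284.50 = $91,594.50
Referral share: 28% of $91,594.50 = $25,646.46; lead counsel retains $91,594.50 − $25,646.46 = $65,948.04.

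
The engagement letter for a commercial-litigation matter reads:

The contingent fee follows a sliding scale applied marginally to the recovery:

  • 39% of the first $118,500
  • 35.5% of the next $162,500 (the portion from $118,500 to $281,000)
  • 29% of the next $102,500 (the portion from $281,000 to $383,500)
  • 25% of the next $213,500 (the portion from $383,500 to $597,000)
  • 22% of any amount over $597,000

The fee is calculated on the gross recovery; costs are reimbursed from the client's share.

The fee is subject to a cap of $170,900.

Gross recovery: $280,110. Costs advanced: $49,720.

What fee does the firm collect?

$103,586.55

Fee base is the gross recovery, $280,110; costs are reimbursed separately.
First $118,500 at 39% = $46,215.00
Remaining $161,610 at 35.5% = $57,371.55
Fee: $46,215.00 + $57,371.55 = $103,586.55
$103,586.55 is under the $170,900 cap.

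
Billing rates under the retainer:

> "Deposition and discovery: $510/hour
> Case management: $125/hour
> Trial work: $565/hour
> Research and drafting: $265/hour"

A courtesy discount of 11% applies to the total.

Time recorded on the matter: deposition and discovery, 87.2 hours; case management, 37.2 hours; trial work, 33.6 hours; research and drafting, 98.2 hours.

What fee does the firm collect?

$83,774.81

Deposition and discovery: 87.2 × $510 = $44,472.00
Case management: 37.2 × $125 = $4,650.00
Trial work: 33.6 × $565 = $18,984.00
Research and drafting: 98.2 × $265 = $26,023.00
Subtotal: $94,129.00
Less 11% discount: −$10,354.19
Total: $94,129.00 − $10,354.19 = $83,774.81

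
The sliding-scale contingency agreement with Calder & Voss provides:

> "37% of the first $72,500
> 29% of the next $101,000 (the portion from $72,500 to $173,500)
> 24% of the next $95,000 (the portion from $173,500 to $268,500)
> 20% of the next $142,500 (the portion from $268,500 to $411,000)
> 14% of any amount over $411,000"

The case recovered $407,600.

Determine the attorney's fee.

$106,735.00

First $72,500 at 37% = $26,825.00
Next $101,000 at 29% = $29,290.00
Next $95,000 at 24% = $22,800.00
Remaining $139,100 at 20% = $27,820.00
Fee: $26,825.00 + $29,290.00 + $22,800.00 + $27,820.00 = $106,735.00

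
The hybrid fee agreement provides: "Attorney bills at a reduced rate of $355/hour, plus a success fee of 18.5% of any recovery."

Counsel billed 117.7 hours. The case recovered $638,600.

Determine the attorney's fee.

Hourly: 117.7 × $355 = $41,783.50
Success fee: 18.5% of $638,600 = $118,141.00
Total: $41,783.50 + $118,141.00 = $159,924.50

$159,924.50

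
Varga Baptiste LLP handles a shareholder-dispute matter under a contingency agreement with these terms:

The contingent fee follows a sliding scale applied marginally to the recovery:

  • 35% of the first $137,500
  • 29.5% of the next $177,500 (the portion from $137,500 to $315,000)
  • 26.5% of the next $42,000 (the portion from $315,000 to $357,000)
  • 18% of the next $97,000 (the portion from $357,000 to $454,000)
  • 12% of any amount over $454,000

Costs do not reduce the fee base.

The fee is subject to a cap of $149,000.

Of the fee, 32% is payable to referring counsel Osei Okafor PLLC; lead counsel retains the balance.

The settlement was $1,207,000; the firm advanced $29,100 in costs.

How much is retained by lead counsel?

$101,320.00

Fee base is the gross recovery, $1,207,000; costs are reimbursed separately.
First $137,500 at 35% = $48,125.00
Next $177,500 at 29.5% = $52,362.50
Next $42,000 at 26.5% = $11,130.00
Next $97,000 at 18% = $17,460.00
Remaining $753,000 at 12% = $90,360.00
Fee: $48,125.00 + $52,362.50 + $11,130.00 + $17,460.00 + $90,360.00 = $219,437.50
$219,437.50 exceeds the $149,000 cap, so the fee is capped at $149,000.00.
Referral share: 32% of $149,000.00 = $47,680.00; lead counsel retains $149,000.00 − $47,680.00 = $101,320.00.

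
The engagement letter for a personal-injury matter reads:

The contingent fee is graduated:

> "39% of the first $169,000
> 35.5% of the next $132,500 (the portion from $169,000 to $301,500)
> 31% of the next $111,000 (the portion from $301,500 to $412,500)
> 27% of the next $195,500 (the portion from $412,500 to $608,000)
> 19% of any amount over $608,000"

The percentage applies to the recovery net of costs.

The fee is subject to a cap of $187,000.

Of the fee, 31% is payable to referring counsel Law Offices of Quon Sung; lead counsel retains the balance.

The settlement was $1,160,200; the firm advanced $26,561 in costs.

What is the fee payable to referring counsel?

$57,970.00

Fee base (net of costs): $1,160,200 − $26,561 = $1,133,639
First $169,000 at 39% = $65,910.00
Next $132,500 at 35.5% = $47,037.50
Next $111,000 at 31% = $34,410.00
Next $195,500 at 27% = $52,785.00
Remaining $525,639 at 19% = $99,871.41
Fee: $65,910.00 + $47,037.50 + $34,410.00 + $52,785.00 + $99,871.41 = $300,013.91
$300,013.91 exceeds the $187,000 cap, so the fee is capped at $187,000.00.
Referral share: 31% of $187,000.00 = $57,970.00; lead counsel retains $187,000.00 − $57,970.00 = $129,030.00.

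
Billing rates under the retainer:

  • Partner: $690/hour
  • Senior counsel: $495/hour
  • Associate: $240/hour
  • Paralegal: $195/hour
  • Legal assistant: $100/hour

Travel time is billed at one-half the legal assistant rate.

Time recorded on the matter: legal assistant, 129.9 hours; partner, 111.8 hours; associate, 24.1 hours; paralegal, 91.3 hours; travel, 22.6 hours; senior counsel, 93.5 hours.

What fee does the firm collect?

Partner: 111.8 × $690 = $77,142.00
Senior counsel: 93.5 × $495 = $46,282.50
Associate: 24.1 × $240 = $5,784.00
Paralegal: 91.3 × $195 = $17,803.50
Legal assistant: 129.9 × $100 = $12,990.00
Subtotal: $77,142.00 + $46,282.50 + $5,784.00 + $17,803.50 + $12,990.00 = $160,002.00
Travel: 22.6 × ($100 ÷ 2) = 22.6 × $50.00 = $1,130.00
Total: $160,002.00 + $1,130.00 = $161,132.00

$161,132.00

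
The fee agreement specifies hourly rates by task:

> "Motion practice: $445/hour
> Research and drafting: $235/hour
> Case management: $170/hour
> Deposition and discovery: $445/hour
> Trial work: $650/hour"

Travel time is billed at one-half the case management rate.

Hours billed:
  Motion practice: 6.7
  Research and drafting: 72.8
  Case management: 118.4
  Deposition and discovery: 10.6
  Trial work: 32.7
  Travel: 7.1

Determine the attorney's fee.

$66,793.00

Motion practice: 6.7 × $445 = $2,981.50
Research and drafting: 72.8 × $235 = $17,108.00
Case management: 118.4 × $170 = $20,128.00
Deposition and discovery: 10.6 × $445 = $4,717.00
Trial work: 32.7 × $650 = $21,255.00
Subtotal: $2,981.50 + $17,108.00 + $20,128.00 + $4,717.00 + $21,255.00 = $66,189.50
Travel: 7.1 × ($170 ÷ 2) = 7.1 × $85.00 = $603.50
Total: $66,189.50 + $603.50 = $66,793.00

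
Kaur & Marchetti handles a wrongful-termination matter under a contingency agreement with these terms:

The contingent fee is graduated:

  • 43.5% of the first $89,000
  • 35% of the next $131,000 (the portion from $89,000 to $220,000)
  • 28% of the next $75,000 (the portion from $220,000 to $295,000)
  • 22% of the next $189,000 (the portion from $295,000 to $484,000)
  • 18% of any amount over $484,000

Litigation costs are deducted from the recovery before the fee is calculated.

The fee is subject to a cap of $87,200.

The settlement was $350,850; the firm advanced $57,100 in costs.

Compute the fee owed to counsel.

$87,200.00

Fee base (net of costs): $350,850 − $57,100 = $293,750
First $89,000 at 43.5% = $38,715.00
Next $131,000 at 35% = $45,850.00
Remaining $73,750 at 28% = $20,650.00
Fee: $38,715.00 + $45,850.00 + $20,650.00 = $105,215.00
$105,215.00 exceeds the $87,200 cap, so the fee is capped at $87,200.00.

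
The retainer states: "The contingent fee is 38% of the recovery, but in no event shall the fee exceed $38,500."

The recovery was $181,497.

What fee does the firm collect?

$38,500.00

38% of $181,497 = $68,968.86
That exceeds the $38,500 cap, so the fee is capped at $38,500.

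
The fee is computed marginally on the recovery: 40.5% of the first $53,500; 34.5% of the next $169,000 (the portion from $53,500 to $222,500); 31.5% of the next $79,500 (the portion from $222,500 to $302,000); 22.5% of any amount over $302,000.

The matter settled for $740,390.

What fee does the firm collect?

First $53,500 at 40.5% = $21,667.50
Next $169,000 at 34.5% = $58,305.00
Next $79,500 at 31.5% = $25,042.50
Remaining $438,390 at 22.5% = $98,637.75
Fee: $21,667.50 + $58,305.00 + $25,042.50 + $98,637.75 = $203,652.75

$203,652.75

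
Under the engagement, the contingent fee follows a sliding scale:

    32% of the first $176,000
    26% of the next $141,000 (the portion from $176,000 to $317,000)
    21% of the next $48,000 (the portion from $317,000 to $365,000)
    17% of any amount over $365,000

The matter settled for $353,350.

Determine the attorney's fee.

$100,613.50

First $176,000 at 32% = $56,320.00
Next $141,000 at 26% = $36,660.00
Remaining $36,350 at 21% = $7,633.50
Fee: $56,320.00 + $36,660.00 + $7,633.50 = $100,613.50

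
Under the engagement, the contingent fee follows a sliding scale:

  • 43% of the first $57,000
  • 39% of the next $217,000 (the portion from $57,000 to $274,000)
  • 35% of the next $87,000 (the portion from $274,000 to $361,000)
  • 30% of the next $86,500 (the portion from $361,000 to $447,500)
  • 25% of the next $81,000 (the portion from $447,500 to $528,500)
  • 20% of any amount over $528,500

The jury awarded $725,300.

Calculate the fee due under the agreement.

$225,150.00

First $57,000 at 43% = $24,510.00
Next $217,000 at 39% = $84,630.00
Next $87,000 at 35% = $30,450.00
Next $86,500 at 30% = $25,950.00
Next $81,000 at 25% = $20,250.00
Remaining $196,800 at 20% = $39,360.00
Fee: $24,510.00 + $84,630.00 + $30,450.00 + $25,950.00 + $20,250.00 + $39,360.00 = $225,150.00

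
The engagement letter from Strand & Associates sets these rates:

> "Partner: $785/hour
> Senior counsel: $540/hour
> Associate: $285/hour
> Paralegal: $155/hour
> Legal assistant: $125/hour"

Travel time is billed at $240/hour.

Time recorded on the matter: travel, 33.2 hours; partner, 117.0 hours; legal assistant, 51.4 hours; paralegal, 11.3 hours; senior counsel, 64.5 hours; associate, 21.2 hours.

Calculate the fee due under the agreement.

$148,861.50

Partner: 117.0 × $785 = $91,845.00
Senior counsel: 64.5 × $540 = $34,830.00
Associate: 21.2 × $285 = $6,042.00
Paralegal: 11.3 × $155 = $1,751.50
Legal assistant: 51.4 × $125 = $6,425.00
Subtotal: $91,845.00 + $34,830.00 + $6,042.00 + $1,751.50 + $6,425.00 = $140,893.50
Travel: 33.2 × $240 = $7,968.00
Total: $140,893.50 + $7,968.00 = $148,861.50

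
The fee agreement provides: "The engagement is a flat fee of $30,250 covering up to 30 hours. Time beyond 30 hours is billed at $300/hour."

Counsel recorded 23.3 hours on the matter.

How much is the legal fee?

23.3 hours is within the 30-hour scope; only the flat fee applies.

$30,250.00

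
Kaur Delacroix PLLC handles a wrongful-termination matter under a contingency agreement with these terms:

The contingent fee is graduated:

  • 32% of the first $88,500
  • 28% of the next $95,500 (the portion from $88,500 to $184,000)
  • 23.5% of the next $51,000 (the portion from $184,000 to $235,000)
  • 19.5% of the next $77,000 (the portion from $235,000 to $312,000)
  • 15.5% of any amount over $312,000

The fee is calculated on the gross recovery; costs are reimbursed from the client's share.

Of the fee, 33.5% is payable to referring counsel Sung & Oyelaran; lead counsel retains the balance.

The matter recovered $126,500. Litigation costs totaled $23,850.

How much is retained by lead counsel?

Fee base is the gross recovery, $126,500; costs are reimbursed separately.
First $88,500 at 32% = $28,320.00
Remaining $38,000 at 28% = $10,640.00
Fee: $28,320.00 + $10,640.00 = $38,960.00
Referral share: 33.5% of $38,960.00 = $13,051.60; lead counsel retains $38,960.00 − $13,051.60 = $25,908.40.

$25,908.40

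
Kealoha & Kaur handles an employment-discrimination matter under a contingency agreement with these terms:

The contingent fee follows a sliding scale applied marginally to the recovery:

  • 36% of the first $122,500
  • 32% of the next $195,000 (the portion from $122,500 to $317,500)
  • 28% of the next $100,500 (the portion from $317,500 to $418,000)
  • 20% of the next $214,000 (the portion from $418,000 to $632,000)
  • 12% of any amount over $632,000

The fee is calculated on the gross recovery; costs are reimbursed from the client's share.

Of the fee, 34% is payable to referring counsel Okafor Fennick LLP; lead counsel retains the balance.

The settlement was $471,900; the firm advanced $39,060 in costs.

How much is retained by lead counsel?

Fee base is the gross recovery, $471,900; costs are reimbursed separately.
First $122,500 at 36% = $44,100.00
Next $195,000 at 32% = $62,400.00
Next $100,500 at 28% = $28,140.00
Remaining $53,900 at 20% = $10,780.00
Fee: $44,100.00 + $62,400.00 + $28,140.00 + $10,780.00 = $145,420.00
Referral share: 34% of $145,420.00 = $49,442.80; lead counsel retains $145,420.00 − $49,442.80 = $95,977.20.

$95,977.20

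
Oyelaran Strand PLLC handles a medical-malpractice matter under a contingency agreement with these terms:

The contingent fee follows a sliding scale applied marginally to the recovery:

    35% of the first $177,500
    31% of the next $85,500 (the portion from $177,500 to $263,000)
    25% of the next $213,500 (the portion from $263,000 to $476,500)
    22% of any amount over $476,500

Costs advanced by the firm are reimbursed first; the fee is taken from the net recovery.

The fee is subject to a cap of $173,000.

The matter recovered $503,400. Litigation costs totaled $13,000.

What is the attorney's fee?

Fee base (net of costs): $503,400 − $13,000 = $490,400
First $177,500 at 35% = $62,125.00
Next $85,500 at 31% = $26,505.00
Next $213,500 at 25% = $53,375.00
Remaining $13,900 at 22% = $3,058.00
Fee: $62,125.00 + $26,505.00 + $53,375.00 + $3,058.00 = $145,063.00
$145,063.00 is under the $173,000 cap.

$145,063.00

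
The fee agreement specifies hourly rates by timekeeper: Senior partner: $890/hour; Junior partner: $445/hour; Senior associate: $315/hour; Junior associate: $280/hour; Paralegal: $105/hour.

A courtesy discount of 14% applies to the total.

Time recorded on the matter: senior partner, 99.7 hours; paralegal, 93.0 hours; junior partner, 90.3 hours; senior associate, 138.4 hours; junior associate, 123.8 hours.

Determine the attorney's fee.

Senior partner: 99.7 × $890 = $88,733.00
Junior partner: 90.3 × $445 = $40,183.50
Senior associate: 138.4 × $315 = $43,596.00
Junior associate: 123.8 × $280 = $34,664.00
Paralegal: 93.0 × $105 = $9,765.00
Subtotal: $216,941.50
Less 14% discount: −$30,371.81
Total: $216,941.50 − $30,371.81 = $186,569.69

$186,569.69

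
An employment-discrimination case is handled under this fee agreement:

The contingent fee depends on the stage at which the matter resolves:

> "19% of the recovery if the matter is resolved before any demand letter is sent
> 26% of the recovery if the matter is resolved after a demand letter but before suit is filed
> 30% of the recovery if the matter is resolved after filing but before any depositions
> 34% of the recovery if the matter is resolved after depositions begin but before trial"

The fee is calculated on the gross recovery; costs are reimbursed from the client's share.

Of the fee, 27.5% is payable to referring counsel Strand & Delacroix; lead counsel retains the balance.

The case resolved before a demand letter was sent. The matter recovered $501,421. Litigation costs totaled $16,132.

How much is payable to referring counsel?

Fee base is the gross recovery, $501,421; costs are reimbursed separately.
The matter resolved before a demand letter was sent, so the 19% rate applies.
$501,421 × 19% = $95,269.99
Referral share: 27.5% of $95,269.99 = $26,199.25; lead counsel retains $95,269.99 − $26,199.25 = $69,070.74.

$26,199.25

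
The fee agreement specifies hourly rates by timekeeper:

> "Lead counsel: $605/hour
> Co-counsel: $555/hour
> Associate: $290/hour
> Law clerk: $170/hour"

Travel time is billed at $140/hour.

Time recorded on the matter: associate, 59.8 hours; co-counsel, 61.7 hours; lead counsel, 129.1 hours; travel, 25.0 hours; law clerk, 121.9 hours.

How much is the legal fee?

$153,914.00

Lead counsel: 129.1 × $605 = $78,105.50
Co-counsel: 61.7 × $555 = $34,243.50
Associate: 59.8 × $290 = $17,342.00
Law clerk: 121.9 × $170 = $20,723.00
Subtotal: $78,105.50 + $34,243.50 + $17,342.00 + $20,723.00 = $150,414.00
Travel: 25.0 × $140 = $3,500.00
Total: $150,414.00 + $3,500.00 = $153,914.00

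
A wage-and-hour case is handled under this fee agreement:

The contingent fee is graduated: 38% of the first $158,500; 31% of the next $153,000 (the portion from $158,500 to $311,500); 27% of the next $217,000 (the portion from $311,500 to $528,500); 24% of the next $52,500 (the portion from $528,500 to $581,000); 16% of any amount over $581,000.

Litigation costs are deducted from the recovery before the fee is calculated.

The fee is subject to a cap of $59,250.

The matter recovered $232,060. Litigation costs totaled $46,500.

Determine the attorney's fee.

$59,250.00

Fee base (net of costs): $232,060 − $46,500 = $185,560
First $158,500 at 38% = $60,230.00
Remaining $27,060 at 31% = $8,388.60
Fee: $60,230.00 + $8,388.60 = $68,618.60
$68,618.60 exceeds the $59,250 cap, so the fee is capped at $59,250.00.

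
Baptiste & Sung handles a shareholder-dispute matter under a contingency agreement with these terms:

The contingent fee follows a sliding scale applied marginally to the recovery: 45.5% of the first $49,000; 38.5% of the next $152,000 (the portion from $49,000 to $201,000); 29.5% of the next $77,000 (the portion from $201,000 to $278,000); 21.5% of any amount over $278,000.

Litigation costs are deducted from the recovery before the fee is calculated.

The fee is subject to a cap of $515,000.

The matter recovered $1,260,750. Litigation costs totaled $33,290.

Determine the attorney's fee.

Fee base (net of costs): $1,260,750 − $33,290 = $1,227,460
First $49,000 at 45.5% = $22,295.00
Next $152,000 at 38.5% = $58,520.00
Next $77,000 at 29.5% = $22,715.00
Remaining $949,460 at 21.5% = $204,133.90
Fee: $22,295.00 + $58,520.00 + $22,715.00 + $204,133.90 = $307,663.90
$307,663.90 is under the $515,000 cap.

$307,663.90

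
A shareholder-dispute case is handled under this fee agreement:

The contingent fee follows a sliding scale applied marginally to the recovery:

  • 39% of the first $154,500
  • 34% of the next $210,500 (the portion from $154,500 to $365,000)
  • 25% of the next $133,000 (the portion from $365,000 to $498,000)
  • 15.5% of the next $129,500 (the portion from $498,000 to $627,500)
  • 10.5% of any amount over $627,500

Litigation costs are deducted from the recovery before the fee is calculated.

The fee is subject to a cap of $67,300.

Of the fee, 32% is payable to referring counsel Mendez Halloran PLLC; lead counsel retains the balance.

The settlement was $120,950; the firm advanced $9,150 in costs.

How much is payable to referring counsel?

Fee base (net of costs): $120,950 − $9,150 = $111,800
First $111,800 at 39% = $43,602.00
$43,602.00 is under the $67,300 cap.
Referral share: 32% of $43,602.00 = $13,952.64; lead counsel retains $43,602.00 − $13,952.64 = $29,649.36.

$13,952.64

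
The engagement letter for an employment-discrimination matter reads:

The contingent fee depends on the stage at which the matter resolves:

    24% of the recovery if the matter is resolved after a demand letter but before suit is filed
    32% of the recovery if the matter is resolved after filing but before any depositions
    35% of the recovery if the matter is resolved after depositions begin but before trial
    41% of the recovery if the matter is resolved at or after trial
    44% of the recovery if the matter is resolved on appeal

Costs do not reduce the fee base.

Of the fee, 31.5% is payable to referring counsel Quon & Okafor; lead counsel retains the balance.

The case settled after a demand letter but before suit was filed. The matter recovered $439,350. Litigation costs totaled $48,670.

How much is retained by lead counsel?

$72,229.14

Fee base is the gross recovery, $439,350; costs are reimbursed separately.
The matter settled after a demand letter but before suit was filed, so the 24% rate applies.
$439,350 × 24% = $105,444.00
Referral share: 31.5% of $105,444.00 = $33,214.86; lead counsel retains $105,444.00 − $33,214.86 = $72,229.14.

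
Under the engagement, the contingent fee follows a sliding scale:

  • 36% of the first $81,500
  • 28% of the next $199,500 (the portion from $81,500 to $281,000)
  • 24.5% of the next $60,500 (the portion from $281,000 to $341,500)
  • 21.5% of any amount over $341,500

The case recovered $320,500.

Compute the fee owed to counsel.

First $81,500 at 36% = $29,340.00
Next $199,500 at 28% = $55,860.00
Remaining $39,500 at 24.5% = $9,677.50
Fee: $29,340.00 + $55,860.00 + $9,677.50 = $94,877.50

$94,877.50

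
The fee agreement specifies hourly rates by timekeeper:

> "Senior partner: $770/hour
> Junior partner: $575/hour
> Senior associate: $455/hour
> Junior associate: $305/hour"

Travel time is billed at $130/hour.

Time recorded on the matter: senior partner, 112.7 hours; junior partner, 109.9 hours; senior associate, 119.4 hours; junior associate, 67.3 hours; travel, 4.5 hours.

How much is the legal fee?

Senior partner: 112.7 × $770 = $86,779.00
Junior partner: 109.9 × $575 = $63,192.50
Senior associate: 119.4 × $455 = $54,327.00
Junior associate: 67.3 × $305 = $20,526.50
Subtotal: $86,779.00 + $63,192.50 + $54,327.00 + $20,526.50 = $224,825.00
Travel: 4.5 × $130 = $585.00
Total: $224,825.00 + $585.00 = $225,410.00

$225,410.00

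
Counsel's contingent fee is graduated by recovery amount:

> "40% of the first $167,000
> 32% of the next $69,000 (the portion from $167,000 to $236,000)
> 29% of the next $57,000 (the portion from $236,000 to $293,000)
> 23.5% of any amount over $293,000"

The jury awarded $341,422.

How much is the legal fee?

$116,789.17

First $167,000 at 40% = $66,800.00
Next $69,000 at 32% = $22,080.00
Next $57,000 at 29% = $16,530.00
Remaining $48,422 at 23.5% = $11,379.17
Fee: $66,800.00 + $22,080.00 + $16,530.00 + $11,379.17 = $116,789.17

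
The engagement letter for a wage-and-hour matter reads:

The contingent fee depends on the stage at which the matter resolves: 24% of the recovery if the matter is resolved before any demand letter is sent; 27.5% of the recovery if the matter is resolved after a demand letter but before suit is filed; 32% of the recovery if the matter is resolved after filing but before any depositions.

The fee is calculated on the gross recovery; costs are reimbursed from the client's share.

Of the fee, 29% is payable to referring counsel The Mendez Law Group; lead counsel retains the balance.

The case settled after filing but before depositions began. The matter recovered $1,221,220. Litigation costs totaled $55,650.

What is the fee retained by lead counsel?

$277,461.18

Fee base is the gross recovery, $1,221,220; costs are reimbursed separately.
The matter settled after filing but before depositions began, so the 32% rate applies.
$1,221,220 × 32% = $390,790.40
Referral share: 29% of $390,790.40 = $113,329.22; lead counsel retains $390,790.40 − $113,329.22 = $277,461.18.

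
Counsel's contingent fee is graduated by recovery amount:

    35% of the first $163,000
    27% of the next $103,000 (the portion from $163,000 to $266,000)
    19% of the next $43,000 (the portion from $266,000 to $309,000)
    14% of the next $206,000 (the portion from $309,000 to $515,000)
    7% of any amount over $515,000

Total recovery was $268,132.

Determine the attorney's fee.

$85,265.08

First $163,000 at 35% = $57,050.00
Next $103,000 at 27% = $27,810.00
Remaining $2,132 at 19% = $405.08
Fee: $57,050.00 + $27,810.00 + $405.08 = $85,265.08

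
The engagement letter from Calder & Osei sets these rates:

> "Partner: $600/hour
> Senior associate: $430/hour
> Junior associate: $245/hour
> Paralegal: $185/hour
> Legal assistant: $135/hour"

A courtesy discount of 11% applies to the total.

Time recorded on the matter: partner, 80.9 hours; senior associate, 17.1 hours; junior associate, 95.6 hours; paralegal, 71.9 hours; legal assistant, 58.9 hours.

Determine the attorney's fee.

$89,505.52

Partner: 80.9 × $600 = $48,540.00
Senior associate: 17.1 × $430 = $7,353.00
Junior associate: 95.6 × $245 = $23,422.00
Paralegal: 71.9 × $185 = $13,301.50
Legal assistant: 58.9 × $135 = $7,951.50
Subtotal: $100,568.00
Less 11% discount: −$11,062.48
Total: $100,568.00 − $11,062.48 = $89,505.52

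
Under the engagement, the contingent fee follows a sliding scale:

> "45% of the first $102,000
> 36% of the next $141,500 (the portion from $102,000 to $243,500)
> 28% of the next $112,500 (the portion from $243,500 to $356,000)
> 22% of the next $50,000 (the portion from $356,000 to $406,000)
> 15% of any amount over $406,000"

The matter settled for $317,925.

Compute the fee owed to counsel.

$117,679.00

First $102,000 at 45% = $45,900.00
Next $141,500 at 36% = $50,940.00
Remaining $74,425 at 28% = $20,839.00
Fee: $45,900.00 + $50,940.00 + $20,839.00 = $117,679.00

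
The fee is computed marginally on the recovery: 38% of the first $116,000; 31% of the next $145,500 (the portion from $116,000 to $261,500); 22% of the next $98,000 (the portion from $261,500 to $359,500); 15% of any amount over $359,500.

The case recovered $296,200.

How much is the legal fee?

First $116,000 at 38% = $44,080.00
Next $145,500 at 31% = $45,105.00
Remaining $34,700 at 22% = $7,634.00
Fee: $44,080.00 + $45,105.00 + $7,634.00 = $96,819.00

$96,819.00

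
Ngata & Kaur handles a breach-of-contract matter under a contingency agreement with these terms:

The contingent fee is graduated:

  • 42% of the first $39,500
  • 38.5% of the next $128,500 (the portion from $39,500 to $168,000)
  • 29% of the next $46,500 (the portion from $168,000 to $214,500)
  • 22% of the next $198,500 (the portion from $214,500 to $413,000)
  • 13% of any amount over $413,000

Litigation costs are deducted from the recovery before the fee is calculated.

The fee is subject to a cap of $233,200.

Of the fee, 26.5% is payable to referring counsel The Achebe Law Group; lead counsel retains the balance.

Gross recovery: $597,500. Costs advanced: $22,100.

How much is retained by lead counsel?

Fee base (net of costs): $597,500 − $22,100 = $575,400
First $39,500 at 42% = $16,590.00
Next $128,500 at 38.5% = $49,472.50
Next $46,500 at 29% = $13,485.00
Next $198,500 at 22% = $43,670.00
Remaining $162,400 at 13% = $21,112.00
Fee: $16,590.00 + $49,472.50 + $13,485.00 + $43,670.00 + $21,112.00 = $144,329.50
$144,329.50 is under the $233,200 cap.
Referral share: 26.5% of $144,329.50 = $38,247.32; lead counsel retains $144,329.50 − $38,247.32 = $106,082.18.

$106,082.18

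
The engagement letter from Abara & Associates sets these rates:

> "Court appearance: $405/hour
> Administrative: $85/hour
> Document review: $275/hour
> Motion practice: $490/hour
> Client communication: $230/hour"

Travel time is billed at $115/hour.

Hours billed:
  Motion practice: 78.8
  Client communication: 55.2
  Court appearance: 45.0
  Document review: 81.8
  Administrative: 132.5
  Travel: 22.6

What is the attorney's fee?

Court appearance: 45.0 × $405 = $18,225.00
Administrative: 132.5 × $85 = $11,262.50
Document review: 81.8 × $275 = $22,495.00
Motion practice: 78.8 × $490 = $38,612.00
Client communication: 55.2 × $230 = $12,696.00
Subtotal: $18,225.00 + $11,262.50 + $22,495.00 + $38,612.00 + $12,696.00 = $103,290.50
Travel: 22.6 × $115 = $2,599.00
Total: $103,290.50 + $2,599.00 = $105,889.50

$105,889.50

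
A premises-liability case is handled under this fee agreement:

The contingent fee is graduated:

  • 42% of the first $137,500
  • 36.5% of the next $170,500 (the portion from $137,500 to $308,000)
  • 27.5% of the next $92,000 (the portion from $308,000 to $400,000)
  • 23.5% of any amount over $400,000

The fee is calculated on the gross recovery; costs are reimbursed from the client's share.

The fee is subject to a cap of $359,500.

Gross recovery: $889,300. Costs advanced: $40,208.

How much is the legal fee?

$260,268.00

Fee base is the gross recovery, $889,300; costs are reimbursed separately.
First $137,500 at 42% = $57,750.00
Next $170,500 at 36.5% = $62,232.50
Next $92,000 at 27.5% = $25,300.00
Remaining $489,300 at 23.5% = $114,985.50
Fee: $57,750.00 + $62,232.50 + $25,300.00 + $114,985.50 = $260,268.00
$260,268.00 is under the $359,500 cap.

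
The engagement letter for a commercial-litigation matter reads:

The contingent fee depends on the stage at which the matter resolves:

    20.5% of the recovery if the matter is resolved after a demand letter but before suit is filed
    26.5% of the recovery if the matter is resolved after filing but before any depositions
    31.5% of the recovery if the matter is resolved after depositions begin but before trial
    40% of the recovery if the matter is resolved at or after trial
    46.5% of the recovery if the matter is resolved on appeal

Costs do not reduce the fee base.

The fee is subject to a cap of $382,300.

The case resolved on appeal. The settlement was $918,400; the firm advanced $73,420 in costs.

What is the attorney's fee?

$382,300.00

Fee base is the gross recovery, $918,400; costs are reimbursed separately.
The matter resolved on appeal, so the 46.5% rate applies.
$918,400 × 46.5% = $427,056.00
$427,056.00 exceeds the $382,300 cap, so the fee is capped at $382,300.00.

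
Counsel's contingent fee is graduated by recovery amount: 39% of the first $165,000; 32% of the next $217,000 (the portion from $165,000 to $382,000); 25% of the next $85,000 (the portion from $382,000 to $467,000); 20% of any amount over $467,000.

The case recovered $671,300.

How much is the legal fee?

First $165,000 at 39% = $64,350.00
Next $217,000 at 32% = $69,440.00
Next $85,000 at 25% = $21,250.00
Remaining $204,300 at 20% = $40,860.00
Fee: $64,350.00 + $69,440.00 + $21,250.00 + $40,860.00 = $195,900.00

$195,900.00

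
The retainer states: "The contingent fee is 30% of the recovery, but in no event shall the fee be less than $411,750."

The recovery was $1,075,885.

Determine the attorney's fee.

30% of $1,075,885 = $322,765.50
That is below the $411,750 minimum, so the minimum applies.

$411,750.00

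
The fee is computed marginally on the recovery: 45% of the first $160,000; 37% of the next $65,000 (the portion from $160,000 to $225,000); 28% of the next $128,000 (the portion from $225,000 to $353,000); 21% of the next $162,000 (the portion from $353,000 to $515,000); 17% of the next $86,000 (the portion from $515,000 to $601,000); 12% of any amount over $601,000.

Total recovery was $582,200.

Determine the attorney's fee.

$177,334.00

First $160,000 at 45% = $72,000.00
Next $65,000 at 37% = $24,050.00
Next $128,000 at 28% = $35,840.00
Next $162,000 at 21% = $34,020.00
Remaining $67,200 at 17% = $11,424.00
Fee: $72,000.00 + $24,050.00 + $35,840.00 + $34,020.00 + $11,424.00 = $177,334.00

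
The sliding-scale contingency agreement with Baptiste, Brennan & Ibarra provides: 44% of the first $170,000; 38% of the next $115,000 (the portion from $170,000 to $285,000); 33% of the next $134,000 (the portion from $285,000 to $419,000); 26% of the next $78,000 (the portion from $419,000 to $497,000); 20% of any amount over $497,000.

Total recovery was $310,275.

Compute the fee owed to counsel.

$126,840.75

First $170,000 at 44% = $74,800.00
Next $115,000 at 38% = $43,700.00
Remaining $25,275 at 33% = $8,340.75
Fee: $74,800.00 + $43,700.00 + $8,340.75 = $126,840.75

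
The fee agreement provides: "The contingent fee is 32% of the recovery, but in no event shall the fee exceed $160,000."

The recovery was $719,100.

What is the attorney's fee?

32% of $719,100 = $230,112.00
That exceeds the $160,000 cap, so the fee is capped at $160,000.

$160,000.00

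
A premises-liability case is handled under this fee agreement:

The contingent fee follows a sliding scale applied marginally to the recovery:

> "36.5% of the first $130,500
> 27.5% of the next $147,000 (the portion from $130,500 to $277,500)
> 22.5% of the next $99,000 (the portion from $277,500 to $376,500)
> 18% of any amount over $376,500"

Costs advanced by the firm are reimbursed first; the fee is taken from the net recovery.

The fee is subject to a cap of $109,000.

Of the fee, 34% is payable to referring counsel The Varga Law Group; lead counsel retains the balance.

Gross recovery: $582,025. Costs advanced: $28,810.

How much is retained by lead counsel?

Fee base (net of costs): $582,025 − $28,810 = $553,215
First $130,500 at 36.5% = $47,632.50
Next $147,000 at 27.5% = $40,425.00
Next $99,000 at 22.5% = $22,275.00
Remaining $176,715 at 18% = $31,808.70
Fee: $47,632.50 + $40,425.00 + $22,275.00 + $31,808.70 = $142,141.20
$142,141.20 exceeds the $109,000 cap, so the fee is capped at $109,000.00.
Referral share: 34% of $109,000.00 = $37,060.00; lead counsel retains $109,000.00 − $37,060.00 = $71,940.00.

$71,940.00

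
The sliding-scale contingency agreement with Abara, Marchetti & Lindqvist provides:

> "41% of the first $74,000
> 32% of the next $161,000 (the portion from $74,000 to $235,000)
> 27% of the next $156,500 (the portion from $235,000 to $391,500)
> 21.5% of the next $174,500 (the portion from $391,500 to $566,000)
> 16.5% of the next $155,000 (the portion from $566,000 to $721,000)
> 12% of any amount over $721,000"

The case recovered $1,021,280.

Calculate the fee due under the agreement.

First $74,000 at 41% = $30,340.00
Next $161,000 at 32% = $51,520.00
Next $156,500 at 27% = $42,255.00
Next $174,500 at 21.5% = $37,517.50
Next $155,000 at 16.5% = $25,575.00
Remaining $300,280 at 12% = $36,033.60
Fee: $30,340.00 + $51,520.00 + $42,255.00 + $37,517.50 + $25,575.00 + $36,033.60 = $223,241.10

$223,241.10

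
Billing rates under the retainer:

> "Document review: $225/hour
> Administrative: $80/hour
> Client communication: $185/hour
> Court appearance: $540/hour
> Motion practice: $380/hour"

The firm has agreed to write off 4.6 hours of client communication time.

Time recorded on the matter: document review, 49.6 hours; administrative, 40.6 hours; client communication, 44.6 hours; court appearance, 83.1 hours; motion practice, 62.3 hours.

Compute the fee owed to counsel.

Document review: 49.6 × $225 = $11,160.00
Administrative: 40.6 × $80 = $3,248.00
Client communication: 44.6 × $185 = $8,251.00
Court appearance: 83.1 × $540 = $44,874.00
Motion practice: 62.3 × $380 = $23,674.00
Subtotal: $91,207.00
Write-off: 4.6 × $185 = $851.00
Total: $91,207.00 − $851.00 = $90,356.00

$90,356.00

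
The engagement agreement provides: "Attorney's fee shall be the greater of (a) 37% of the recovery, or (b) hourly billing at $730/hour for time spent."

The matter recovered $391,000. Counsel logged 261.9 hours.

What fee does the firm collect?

$191,187.00

(a) 37% of $391,000 = $144,670.00
(b) 261.9 × $730 = $191,187.00
The greater is (b): $191,187.00.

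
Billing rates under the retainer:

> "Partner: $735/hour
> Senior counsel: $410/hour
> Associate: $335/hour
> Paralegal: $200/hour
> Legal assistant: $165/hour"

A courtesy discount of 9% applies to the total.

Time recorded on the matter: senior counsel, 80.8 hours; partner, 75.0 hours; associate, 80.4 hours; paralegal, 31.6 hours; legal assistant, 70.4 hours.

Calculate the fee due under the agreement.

$121,141.93

Partner: 75.0 × $735 = $55,125.00
Senior counsel: 80.8 × $410 = $33,128.00
Associate: 80.4 × $335 = $26,934.00
Paralegal: 31.6 × $200 = $6,320.00
Legal assistant: 70.4 × $165 = $11,616.00
Subtotal: $133,123.00
Less 9% discount: −$11,981.07
Total: $133,123.00 − $11,981.07 = $121,141.93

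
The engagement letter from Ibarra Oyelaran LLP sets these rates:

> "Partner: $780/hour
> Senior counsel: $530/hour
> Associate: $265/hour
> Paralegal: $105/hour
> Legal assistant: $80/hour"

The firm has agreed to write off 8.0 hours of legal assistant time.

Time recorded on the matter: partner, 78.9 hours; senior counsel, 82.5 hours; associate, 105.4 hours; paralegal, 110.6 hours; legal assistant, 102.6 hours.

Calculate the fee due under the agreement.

Partner: 78.9 × $780 = $61,542.00
Senior counsel: 82.5 × $530 = $43,725.00
Associate: 105.4 × $265 = $27,931.00
Paralegal: 110.6 × $105 = $11,613.00
Legal assistant: 102.6 × $80 = $8,208.00
Subtotal: $153,019.00
Write-off: 8.0 × $80 = $640.00
Total: $153,019.00 − $640.00 = $152,379.00

$152,379.00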